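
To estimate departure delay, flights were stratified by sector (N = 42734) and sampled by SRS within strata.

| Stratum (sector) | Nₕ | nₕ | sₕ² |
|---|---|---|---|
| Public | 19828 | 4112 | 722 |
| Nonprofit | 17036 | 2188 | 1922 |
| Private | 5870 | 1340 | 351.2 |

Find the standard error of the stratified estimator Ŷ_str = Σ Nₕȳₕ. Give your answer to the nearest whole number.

Var(Ŷ_str) = Σₕ Nₕ²(1 − fₕ)sₕ²/nₕ.
Public: 19828²·(1 − 4112/19828)·722/4112 = 5.4714826 × 10^7.
Nonprofit: 17036²·(1 − 2188/17036)·1922/2188 = 2.2219877 × 10^8.
Private: 5870²·(1 − 1340/5870)·351.2/1340 = 6.9692495 × 10^6.
Sum = 2.8388285 × 10^8.
SE = √(2.8388285 × 10^8) = 16849.

16849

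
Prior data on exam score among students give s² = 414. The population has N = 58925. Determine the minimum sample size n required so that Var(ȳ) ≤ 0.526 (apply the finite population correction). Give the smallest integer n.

777

Without fpc, n₀ = s²/D = 414/0.526 = 787.0722.
With fpc, (1 − n/N)·s²/n ≤ D requires n ≥ n₀/(1 + n₀/N) = 787.0722/(1 + 787.0722/58925) = 776.6977.
Rounding up, n = 777.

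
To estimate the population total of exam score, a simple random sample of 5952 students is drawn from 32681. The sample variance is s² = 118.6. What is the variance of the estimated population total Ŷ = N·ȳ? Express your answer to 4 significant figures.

1.741 × 10^7

Var(Ŷ) = N²·Var(ȳ) = N²·(1 − n/N)·s²/n.
f = 5952/32681 = 0.18212417; Var(ȳ) = 0.81787583·118.6/5952 = 0.016297055.
Var(Ŷ) = 32681² · 0.016297055 = 1.7406033 × 10^7.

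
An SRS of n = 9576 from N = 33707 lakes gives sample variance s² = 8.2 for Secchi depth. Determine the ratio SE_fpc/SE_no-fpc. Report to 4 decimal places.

f = n/N = 9576/33707 = 0.28409529.
SE_no-fpc = √(s²/n) = 0.029262731; SE_fpc = √((1−f)s²/n) = 0.024759534.
Ratio = √(1−f) = 0.84611152.

0.8461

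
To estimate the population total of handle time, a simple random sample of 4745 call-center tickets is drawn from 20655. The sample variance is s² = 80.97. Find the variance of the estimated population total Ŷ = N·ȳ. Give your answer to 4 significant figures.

Var(Ŷ) = N²·Var(ȳ) = N²·(1 − n/N)·s²/n.
f = 4745/20655 = 0.22972646; Var(ȳ) = 0.77027354·80.97/4745 = 0.013144162.
Var(Ŷ) = 20655² · 0.013144162 = 5.607681 × 10^6.

5.608 × 10^6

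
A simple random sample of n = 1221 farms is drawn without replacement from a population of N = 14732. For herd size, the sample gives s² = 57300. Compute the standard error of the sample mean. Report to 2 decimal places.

Under SRS without replacement, Var(ȳ) = (1 − f)·s²/n with f = n/N = 1221/14732 = 0.08288080.
Var(ȳ) = (1 − 0.08288080)·57300/1221 = 0.91711920·46.928747 = 43.039255.
SE(ȳ) = √(43.039255) = 6.56.

6.56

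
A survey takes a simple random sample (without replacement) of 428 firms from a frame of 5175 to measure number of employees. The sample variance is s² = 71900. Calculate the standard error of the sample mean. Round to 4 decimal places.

Under SRS without replacement, Var(ȳ) = (1 − f)·s²/n with f = n/N = 428/5175 = 0.08270531.
Var(ȳ) = (1 − 0.08270531)·71900/428 = 0.91729469·167.99065 = 154.09693.
SE(ȳ) = √(154.09693) = 12.4136.

12.4136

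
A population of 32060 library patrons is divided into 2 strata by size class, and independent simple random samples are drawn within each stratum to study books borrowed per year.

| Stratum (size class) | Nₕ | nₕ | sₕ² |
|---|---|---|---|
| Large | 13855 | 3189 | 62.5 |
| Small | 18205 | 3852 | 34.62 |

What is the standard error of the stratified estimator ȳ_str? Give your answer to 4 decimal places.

Var(ȳ_str) = Σₕ Wₕ²(1 − fₕ)sₕ²/nₕ with Wₕ = Nₕ/N, N = 32060.
Large: Wₕ = 0.43215845; term = 0.43215845²·(1 − 0.23016961)·62.5/3189 = 0.0028177767.
Small: Wₕ = 0.56784155; term = 0.56784155²·(1 − 0.21159022)·34.62/3852 = 0.0022847944.
Sum = 0.0051025711.
SE = √(0.0051025711) = 0.0714.

0.0714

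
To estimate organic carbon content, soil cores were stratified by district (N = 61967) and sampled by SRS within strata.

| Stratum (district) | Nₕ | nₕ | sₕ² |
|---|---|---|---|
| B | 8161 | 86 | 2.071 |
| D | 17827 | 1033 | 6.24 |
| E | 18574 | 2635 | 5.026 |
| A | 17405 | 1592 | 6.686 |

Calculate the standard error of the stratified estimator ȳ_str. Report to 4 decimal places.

Var(ȳ_str) = Σₕ Wₕ²(1 − fₕ)sₕ²/nₕ with Wₕ = Nₕ/N, N = 61967.
B: Wₕ = 0.13169913; term = 0.13169913²·(1 − 0.01053792)·2.071/86 = 4.1328212 × 10^-4.
D: Wₕ = 0.28768538; term = 0.28768538²·(1 − 0.05794581)·6.24/1033 = 4.7097271 × 10^-4.
E: Wₕ = 0.29974018; term = 0.29974018²·(1 − 0.14186497)·5.026/2635 = 1.4705759 × 10^-4.
A: Wₕ = 0.28087530; term = 0.28087530²·(1 − 0.09146797)·6.686/1592 = 3.0101675 × 10^-4.
Sum = 0.0013323292.
SE = √(0.0013323292) = 0.0365.

0.0365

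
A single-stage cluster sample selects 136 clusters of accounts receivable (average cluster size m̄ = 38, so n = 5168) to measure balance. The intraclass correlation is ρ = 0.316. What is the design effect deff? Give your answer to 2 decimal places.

deff = 1 + (38 − 1)·0.316 = 1 + 11.692 = 12.692.

12.69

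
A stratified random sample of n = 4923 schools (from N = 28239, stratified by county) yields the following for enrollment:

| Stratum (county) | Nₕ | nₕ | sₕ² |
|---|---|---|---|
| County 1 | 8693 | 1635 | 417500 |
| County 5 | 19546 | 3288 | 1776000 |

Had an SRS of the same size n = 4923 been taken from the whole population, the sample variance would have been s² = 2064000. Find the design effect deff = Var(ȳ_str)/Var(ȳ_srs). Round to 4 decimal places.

Var(ȳ_str) = Σ Wₕ²(1−fₕ)sₕ²/nₕ with Wₕ = Nₕ/28239:
  County 1: (8693/28239)²·(1−1635/8693)·417500/1635 = 19.646782
  County 5: (19546/28239)²·(1−3288/19546)·1776000/3288 = 215.24721
  → Var(ȳ_str) = 234.89399.
Var(ȳ_srs) = (1 − 4923/28239)·2064000/4923 = 346.16614.
deff = 234.89399 / 346.16614 = 0.6786.

0.6786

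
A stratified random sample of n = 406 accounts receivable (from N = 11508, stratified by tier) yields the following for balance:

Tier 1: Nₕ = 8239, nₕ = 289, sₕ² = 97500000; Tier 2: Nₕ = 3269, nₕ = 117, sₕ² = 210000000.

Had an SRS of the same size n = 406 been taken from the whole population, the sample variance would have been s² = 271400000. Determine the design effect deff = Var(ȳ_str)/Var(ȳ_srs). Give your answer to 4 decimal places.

0.4753

Var(ȳ_str) = Σ Wₕ²(1−fₕ)sₕ²/nₕ with Wₕ = Nₕ/11508:
  Tier 1: (8239/11508)²·(1−289/8239)·97500000/289 = 166858.64
  Tier 2: (3269/11508)²·(1−117/3269)·210000000/117 = 139648.04
  → Var(ȳ_str) = 306506.68.
Var(ȳ_srs) = (1 − 406/11508)·271400000/406 = 644889.31.
deff = 306506.68 / 644889.31 = 0.4753.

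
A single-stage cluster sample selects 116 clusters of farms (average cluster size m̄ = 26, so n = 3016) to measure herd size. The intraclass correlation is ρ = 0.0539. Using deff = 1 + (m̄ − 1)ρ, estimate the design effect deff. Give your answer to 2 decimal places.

deff = 1 + (26 − 1)·0.0539 = 1 + 1.3475 = 2.3475.

2.35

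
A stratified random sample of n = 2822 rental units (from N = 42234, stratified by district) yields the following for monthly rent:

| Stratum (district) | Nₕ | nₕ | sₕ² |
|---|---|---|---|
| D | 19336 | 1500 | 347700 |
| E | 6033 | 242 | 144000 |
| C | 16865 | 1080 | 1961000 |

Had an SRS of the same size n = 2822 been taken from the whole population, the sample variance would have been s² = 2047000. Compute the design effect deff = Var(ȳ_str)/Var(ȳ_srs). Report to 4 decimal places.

Var(ȳ_str) = Σ Wₕ²(1−fₕ)sₕ²/nₕ with Wₕ = Nₕ/42234:
  D: (19336/42234)²·(1−1500/19336)·347700/1500 = 44.818065
  E: (6033/42234)²·(1−242/6033)·144000/242 = 11.654928
  C: (16865/42234)²·(1−1080/16865)·1961000/1080 = 270.99441
  → Var(ȳ_str) = 327.4674.
Var(ȳ_srs) = (1 − 2822/42234)·2047000/2822 = 676.90402.
deff = 327.4674 / 676.90402 = 0.4838.

0.4838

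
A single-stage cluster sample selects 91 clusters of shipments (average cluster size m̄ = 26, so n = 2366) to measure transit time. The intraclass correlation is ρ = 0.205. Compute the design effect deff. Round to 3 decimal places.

deff = 1 + (26 − 1)·0.205 = 1 + 5.125 = 6.125.

6.125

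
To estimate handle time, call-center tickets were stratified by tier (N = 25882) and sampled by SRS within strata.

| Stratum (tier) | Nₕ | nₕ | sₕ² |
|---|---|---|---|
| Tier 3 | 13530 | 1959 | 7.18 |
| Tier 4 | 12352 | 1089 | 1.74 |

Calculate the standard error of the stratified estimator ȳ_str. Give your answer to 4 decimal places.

0.0345

Var(ȳ_str) = Σₕ Wₕ²(1 − fₕ)sₕ²/nₕ with Wₕ = Nₕ/N, N = 25882.
Tier 3: Wₕ = 0.52275713; term = 0.52275713²·(1 − 0.14478936)·7.18/1959 = 8.5657034 × 10^-4.
Tier 4: Wₕ = 0.47724287; term = 0.47724287²·(1 − 0.08816386)·1.74/1089 = 3.3183109 × 10^-4.
Sum = 0.0011884014.
SE = √(0.0011884014) = 0.0345.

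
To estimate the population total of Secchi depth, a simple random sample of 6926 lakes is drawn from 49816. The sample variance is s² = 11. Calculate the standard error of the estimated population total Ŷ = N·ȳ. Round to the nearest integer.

1842

Var(Ŷ) = N²·Var(ȳ) = N²·(1 − n/N)·s²/n.
f = 6926/49816 = 0.13903164; Var(ȳ) = 0.86096836·11/6926 = 0.0013674057.
Var(Ŷ) = 49816² · 0.0013674057 = 3.3934003 × 10^6.
SE(Ŷ) = √(3.3934003 × 10^6) = 1842.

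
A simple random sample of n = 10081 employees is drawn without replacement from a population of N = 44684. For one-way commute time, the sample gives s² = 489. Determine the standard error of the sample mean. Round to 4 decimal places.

0.1938

Under SRS without replacement, Var(ȳ) = (1 − f)·s²/n with f = n/N = 10081/44684 = 0.22560648.
Var(ȳ) = (1 − 0.22560648)·489/10081 = 0.77439352·0.048507093 = 0.037563578.
SE(ȳ) = √(0.037563578) = 0.1938.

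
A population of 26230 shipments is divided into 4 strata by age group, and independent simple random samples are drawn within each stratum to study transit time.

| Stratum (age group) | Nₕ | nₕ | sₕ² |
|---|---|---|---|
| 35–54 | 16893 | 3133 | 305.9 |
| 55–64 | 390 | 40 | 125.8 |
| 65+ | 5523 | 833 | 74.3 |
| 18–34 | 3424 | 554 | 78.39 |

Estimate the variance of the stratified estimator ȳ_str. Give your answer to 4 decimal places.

0.0390

Var(ȳ_str) = Σₕ Wₕ²(1 − fₕ)sₕ²/nₕ with Wₕ = Nₕ/N, N = 26230.
35–54: Wₕ = 0.64403355; term = 0.64403355²·(1 − 0.18546143)·305.9/3133 = 0.032987372.
55–64: Wₕ = 0.01486847; term = 0.01486847²·(1 − 0.10256410)·125.8/40 = 6.2395996 × 10^-4.
65+: Wₕ = 0.21056043; term = 0.21056043²·(1 − 0.15082383)·74.3/833 = 0.0033581115.
18–34: Wₕ = 0.13053755; term = 0.13053755²·(1 − 0.16179907)·78.39/554 = 0.002021017.
Sum = 0.03899046.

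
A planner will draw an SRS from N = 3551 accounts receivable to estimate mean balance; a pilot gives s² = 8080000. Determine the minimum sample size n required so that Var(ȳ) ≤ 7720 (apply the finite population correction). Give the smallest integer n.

Without fpc, n₀ = s²/D = 8080000/7720 = 1046.6321.
With fpc, (1 − n/N)·s²/n ≤ D requires n ≥ n₀/(1 + n₀/N) = 1046.6321/(1 + 1046.6321/3551) = 808.3706.
Rounding up, n = 809.

809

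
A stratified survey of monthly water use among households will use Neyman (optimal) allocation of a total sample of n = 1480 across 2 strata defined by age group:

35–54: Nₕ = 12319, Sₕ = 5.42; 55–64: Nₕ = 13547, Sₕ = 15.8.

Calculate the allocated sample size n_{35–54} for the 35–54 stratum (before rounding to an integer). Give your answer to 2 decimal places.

351.90

Neyman allocation: nₕ = n·NₕSₕ / Σⱼ NⱼSⱼ.
Σ NⱼSⱼ = 12319·5.42 + 13547·15.8 = 280811.58.
n_{35–54} = 1480·12319·5.42 / 280811.58 = 351.90.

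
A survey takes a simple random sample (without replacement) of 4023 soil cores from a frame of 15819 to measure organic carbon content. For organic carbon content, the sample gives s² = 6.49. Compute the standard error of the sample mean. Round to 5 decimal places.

Under SRS without replacement, Var(ȳ) = (1 − f)·s²/n with f = n/N = 4023/15819 = 0.25431443.
Var(ȳ) = (1 − 0.25431443)·6.49/4023 = 0.74568557·0.001613224 = 0.0012029578.
SE(ȳ) = √(0.0012029578) = 0.03468.

0.03468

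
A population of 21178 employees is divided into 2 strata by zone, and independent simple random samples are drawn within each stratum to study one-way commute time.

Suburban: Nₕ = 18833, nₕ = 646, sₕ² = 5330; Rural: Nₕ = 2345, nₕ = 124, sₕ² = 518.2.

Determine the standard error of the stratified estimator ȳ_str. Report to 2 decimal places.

Var(ȳ_str) = Σₕ Wₕ²(1 − fₕ)sₕ²/nₕ with Wₕ = Nₕ/N, N = 21178.
Suburban: Wₕ = 0.88927189; term = 0.88927189²·(1 − 0.03430149)·5330/646 = 6.3009405.
Rural: Wₕ = 0.11072811; term = 0.11072811²·(1 − 0.05287846)·518.2/124 = 0.048528542.
Sum = 6.349469.
SE = √(6.349469) = 2.52.

2.52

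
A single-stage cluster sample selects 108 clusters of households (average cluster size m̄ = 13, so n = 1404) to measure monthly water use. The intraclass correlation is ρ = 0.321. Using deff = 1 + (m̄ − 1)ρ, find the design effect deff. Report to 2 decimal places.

4.85

deff = 1 + (13 − 1)·0.321 = 1 + 3.852 = 4.852.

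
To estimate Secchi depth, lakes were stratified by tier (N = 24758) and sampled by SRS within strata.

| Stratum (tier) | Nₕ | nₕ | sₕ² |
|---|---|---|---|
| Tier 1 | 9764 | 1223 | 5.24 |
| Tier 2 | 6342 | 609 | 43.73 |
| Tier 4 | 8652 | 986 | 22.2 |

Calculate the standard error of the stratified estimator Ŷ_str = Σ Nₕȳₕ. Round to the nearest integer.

Var(Ŷ_str) = Σₕ Nₕ²(1 − fₕ)sₕ²/nₕ.
Tier 1: 9764²·(1 − 1223/9764)·5.24/1223 = 357306.83.
Tier 2: 6342²·(1 − 609/6342)·43.73/609 = 2.6107805 × 10^6.
Tier 4: 8652²·(1 − 986/8652)·22.2/986 = 1.4933492 × 10^6.
Sum = 4.4614365 × 10^6.
SE = √(4.4614365 × 10^6) = 2112.

2112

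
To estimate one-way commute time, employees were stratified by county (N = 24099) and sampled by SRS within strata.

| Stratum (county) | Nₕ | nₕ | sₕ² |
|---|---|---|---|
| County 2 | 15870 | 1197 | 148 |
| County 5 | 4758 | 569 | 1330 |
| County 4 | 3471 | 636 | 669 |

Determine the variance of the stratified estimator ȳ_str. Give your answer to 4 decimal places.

0.1476

Var(ȳ_str) = Σₕ Wₕ²(1 − fₕ)sₕ²/nₕ with Wₕ = Nₕ/N, N = 24099.
County 2: Wₕ = 0.65853355; term = 0.65853355²·(1 − 0.07542533)·148/1197 = 0.049575302.
County 5: Wₕ = 0.19743558; term = 0.19743558²·(1 − 0.11958806)·1330/569 = 0.080218794.
County 4: Wₕ = 0.14403087; term = 0.14403087²·(1 − 0.18323250)·669/636 = 0.017822911.
Sum = 0.14761701.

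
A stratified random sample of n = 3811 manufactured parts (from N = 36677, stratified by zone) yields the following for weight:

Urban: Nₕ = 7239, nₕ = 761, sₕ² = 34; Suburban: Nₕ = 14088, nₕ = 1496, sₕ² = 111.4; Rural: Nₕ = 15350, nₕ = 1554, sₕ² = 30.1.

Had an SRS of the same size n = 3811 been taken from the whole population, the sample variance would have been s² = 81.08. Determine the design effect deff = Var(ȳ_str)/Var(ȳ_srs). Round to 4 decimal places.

Var(ȳ_str) = Σ Wₕ²(1−fₕ)sₕ²/nₕ with Wₕ = Nₕ/36677:
  Urban: (7239/36677)²·(1−761/7239)·34/761 = 0.0015574932
  Suburban: (14088/36677)²·(1−1496/14088)·111.4/1496 = 0.0098199674
  Rural: (15350/36677)²·(1−1554/15350)·30.1/1554 = 0.0030492247
  → Var(ȳ_str) = 0.014426685.
Var(ȳ_srs) = (1 − 3811/36677)·81.08/3811 = 0.019064606.
deff = 0.014426685 / 0.019064606 = 0.7567.

0.7567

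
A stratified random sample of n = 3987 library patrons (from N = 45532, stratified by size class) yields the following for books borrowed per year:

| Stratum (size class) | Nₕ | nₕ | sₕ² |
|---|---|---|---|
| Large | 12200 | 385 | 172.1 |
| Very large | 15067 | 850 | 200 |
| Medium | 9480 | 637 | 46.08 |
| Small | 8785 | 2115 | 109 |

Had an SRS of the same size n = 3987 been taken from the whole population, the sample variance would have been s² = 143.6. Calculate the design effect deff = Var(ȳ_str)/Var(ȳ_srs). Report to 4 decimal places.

1.8188

Var(ȳ_str) = Σ Wₕ²(1−fₕ)sₕ²/nₕ with Wₕ = Nₕ/45532:
  Large: (12200/45532)²·(1−385/12200)·172.1/385 = 0.031079945
  Very large: (15067/45532)²·(1−850/15067)·200/850 = 0.024311534
  Medium: (9480/45532)²·(1−637/9480)·46.08/637 = 0.002925146
  Small: (8785/45532)²·(1−2115/8785)·109/2115 = 0.0014566334
  → Var(ȳ_str) = 0.059773258.
Var(ȳ_srs) = (1 − 3987/45532)·143.6/3987 = 0.03286323.
deff = 0.059773258 / 0.03286323 = 1.8188.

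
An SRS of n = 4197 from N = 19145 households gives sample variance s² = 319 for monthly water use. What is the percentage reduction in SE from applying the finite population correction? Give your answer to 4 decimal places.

11.6383

f = n/N = 4197/19145 = 0.21922173.
SE_no-fpc = √(s²/n) = 0.27569307; SE_fpc = √((1−f)s²/n) = 0.24360697.
Ratio = √(1−f) = 0.88361659. Reduction = 100·(1 − 0.88361659) = 11.6383%.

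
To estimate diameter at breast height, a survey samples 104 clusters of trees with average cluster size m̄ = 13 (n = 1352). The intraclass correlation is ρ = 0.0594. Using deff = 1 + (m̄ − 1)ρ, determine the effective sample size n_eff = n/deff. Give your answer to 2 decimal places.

789.35

deff = 1 + (13 − 1)·0.0594 = 1 + 0.7128 = 1.7128.
n_eff = 1352 / 1.7128 = 789.35.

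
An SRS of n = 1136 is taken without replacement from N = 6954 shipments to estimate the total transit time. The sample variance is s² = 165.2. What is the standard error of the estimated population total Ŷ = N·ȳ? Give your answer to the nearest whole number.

2426

Var(Ŷ) = N²·Var(ȳ) = N²·(1 − n/N)·s²/n.
f = 1136/6954 = 0.16335922; Var(ȳ) = 0.83664078·165.2/1136 = 0.12166642.
Var(Ŷ) = 6954² · 0.12166642 = 5.8835589 × 10^6.
SE(Ŷ) = √(5.8835589 × 10^6) = 2426.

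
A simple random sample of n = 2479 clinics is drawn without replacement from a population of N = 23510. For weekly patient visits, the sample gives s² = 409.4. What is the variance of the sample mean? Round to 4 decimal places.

0.1477

Under SRS without replacement, Var(ȳ) = (1 − f)·s²/n with f = n/N = 2479/23510 = 0.10544449.
Var(ȳ) = (1 − 0.10544449)·409.4/2479 = 0.89455551·0.16514724 = 0.14773337.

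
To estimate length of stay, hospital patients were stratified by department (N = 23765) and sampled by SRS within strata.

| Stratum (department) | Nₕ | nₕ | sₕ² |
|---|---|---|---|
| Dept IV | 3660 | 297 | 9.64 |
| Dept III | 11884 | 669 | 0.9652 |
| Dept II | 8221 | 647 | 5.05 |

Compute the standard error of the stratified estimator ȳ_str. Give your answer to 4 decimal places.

0.0437

Var(ȳ_str) = Σₕ Wₕ²(1 − fₕ)sₕ²/nₕ with Wₕ = Nₕ/N, N = 23765.
Dept IV: Wₕ = 0.15400799; term = 0.15400799²·(1 − 0.08114754)·9.64/297 = 7.073802 × 10^-4.
Dept III: Wₕ = 0.50006312; term = 0.50006312²·(1 − 0.05629418)·0.9652/669 = 3.4046892 × 10^-4.
Dept II: Wₕ = 0.34592889; term = 0.34592889²·(1 − 0.07870089)·5.05/647 = 8.6052087 × 10^-4.
Sum = 0.00190837.
SE = √(0.00190837) = 0.0437.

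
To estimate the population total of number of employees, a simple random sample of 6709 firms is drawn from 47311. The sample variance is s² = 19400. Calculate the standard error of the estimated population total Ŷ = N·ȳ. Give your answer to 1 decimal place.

Var(Ŷ) = N²·Var(ȳ) = N²·(1 − n/N)·s²/n.
f = 6709/47311 = 0.14180635; Var(ȳ) = 0.85819365·19400/6709 = 2.4815855.
Var(Ŷ) = 47311² · 2.4815855 = 5.5546091 × 10^9.
SE(Ŷ) = √(5.5546091 × 10^9) = 74529.2.

74529.2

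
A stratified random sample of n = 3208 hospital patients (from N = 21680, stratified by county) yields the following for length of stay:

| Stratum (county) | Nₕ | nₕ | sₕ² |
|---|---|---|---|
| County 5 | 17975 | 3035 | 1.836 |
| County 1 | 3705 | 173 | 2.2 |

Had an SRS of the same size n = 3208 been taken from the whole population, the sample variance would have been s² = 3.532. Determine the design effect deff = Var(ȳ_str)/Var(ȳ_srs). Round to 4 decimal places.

0.7459

Var(ȳ_str) = Σ Wₕ²(1−fₕ)sₕ²/nₕ with Wₕ = Nₕ/21680:
  County 5: (17975/21680)²·(1−3035/17975)·1.836/3035 = 3.4563278 × 10^-4
  County 1: (3705/21680)²·(1−173/3705)·2.2/173 = 3.540519 × 10^-4
  → Var(ȳ_str) = 6.9968468 × 10^-4.
Var(ȳ_srs) = (1 − 3208/21680)·3.532/3208 = 9.3808238 × 10^-4.
deff = (6.9968468 × 10^-4) / (9.3808238 × 10^-4) = 0.7459.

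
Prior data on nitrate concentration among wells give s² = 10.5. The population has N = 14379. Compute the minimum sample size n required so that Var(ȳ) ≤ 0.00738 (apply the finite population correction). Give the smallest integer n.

Without fpc, n₀ = s²/D = 10.5/0.00738 = 1422.7642.
With fpc, (1 − n/N)·s²/n ≤ D requires n ≥ n₀/(1 + n₀/N) = 1422.7642/(1 + 1422.7642/14379) = 1294.6609.
Rounding up, n = 1295.

1295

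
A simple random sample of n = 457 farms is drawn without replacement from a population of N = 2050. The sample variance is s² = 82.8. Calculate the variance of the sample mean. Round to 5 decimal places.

0.14079

Under SRS without replacement, Var(ȳ) = (1 − f)·s²/n with f = n/N = 457/2050 = 0.22292683.
Var(ȳ) = (1 − 0.22292683)·82.8/457 = 0.77707317·0.18118162 = 0.14079138.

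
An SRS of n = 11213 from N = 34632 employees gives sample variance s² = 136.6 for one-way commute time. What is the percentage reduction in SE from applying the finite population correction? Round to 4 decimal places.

17.7671

f = n/N = 11213/34632 = 0.32377570.
SE_no-fpc = √(s²/n) = 0.1103734; SE_fpc = √((1−f)s²/n) = 0.090763205.
Ratio = √(1−f) = 0.82232858. Reduction = 100·(1 − 0.82232858) = 17.7671%.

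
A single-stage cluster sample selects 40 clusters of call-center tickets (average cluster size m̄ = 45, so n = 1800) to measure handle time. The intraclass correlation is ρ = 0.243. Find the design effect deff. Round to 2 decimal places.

deff = 1 + (45 − 1)·0.243 = 1 + 10.692 = 11.692.

11.69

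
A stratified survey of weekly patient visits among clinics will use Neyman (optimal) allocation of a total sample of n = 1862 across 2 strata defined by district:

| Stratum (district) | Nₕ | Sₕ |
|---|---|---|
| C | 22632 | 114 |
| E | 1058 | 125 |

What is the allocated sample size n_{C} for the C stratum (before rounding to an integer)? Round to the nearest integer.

Neyman allocation: nₕ = n·NₕSₕ / Σⱼ NⱼSⱼ.
Σ NⱼSⱼ = 22632·114 + 1058·125 = 2.712298 × 10^6.
n_{C} = 1862·22632·114 / (2.712298 × 10^6) = 1771.

1771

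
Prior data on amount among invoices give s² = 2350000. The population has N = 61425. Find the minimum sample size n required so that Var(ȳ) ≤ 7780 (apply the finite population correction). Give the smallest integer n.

301

Without fpc, n₀ = s²/D = 2350000/7780 = 302.0566.
With fpc, (1 − n/N)·s²/n ≤ D requires n ≥ n₀/(1 + n₀/N) = 302.0566/(1 + 302.0566/61425) = 300.5785.
Rounding up, n = 301.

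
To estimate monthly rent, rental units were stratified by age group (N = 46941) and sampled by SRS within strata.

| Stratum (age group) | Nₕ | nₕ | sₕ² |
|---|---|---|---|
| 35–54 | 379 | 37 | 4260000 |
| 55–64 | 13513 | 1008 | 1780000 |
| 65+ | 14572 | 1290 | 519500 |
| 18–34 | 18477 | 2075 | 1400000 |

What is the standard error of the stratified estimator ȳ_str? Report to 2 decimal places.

Var(ȳ_str) = Σₕ Wₕ²(1 − fₕ)sₕ²/nₕ with Wₕ = Nₕ/N, N = 46941.
35–54: Wₕ = 0.00807397; term = 0.00807397²·(1 − 0.09762533)·4260000/37 = 6.7728041.
55–64: Wₕ = 0.28787201; term = 0.28787201²·(1 − 0.07459483)·1780000/1008 = 135.42233.
65+: Wₕ = 0.31043224; term = 0.31043224²·(1 − 0.08852594)·519500/1290 = 35.373156.
18–34: Wₕ = 0.39362178; term = 0.39362178²·(1 − 0.11230178)·1400000/2075 = 92.796912.
Sum = 270.3652.
SE = √(270.3652) = 16.44.

16.44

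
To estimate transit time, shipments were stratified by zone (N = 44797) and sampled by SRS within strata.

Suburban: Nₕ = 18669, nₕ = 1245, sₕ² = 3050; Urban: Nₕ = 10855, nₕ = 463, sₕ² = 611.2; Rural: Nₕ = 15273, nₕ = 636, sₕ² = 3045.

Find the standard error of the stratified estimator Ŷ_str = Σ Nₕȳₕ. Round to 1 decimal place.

Var(Ŷ_str) = Σₕ Nₕ²(1 − fₕ)sₕ²/nₕ.
Suburban: 18669²·(1 − 1245/18669)·3050/1245 = 7.9689189 × 10^8.
Urban: 10855²·(1 − 463/10855)·611.2/463 = 1.4891256 × 10^8.
Rural: 15273²·(1 − 636/15273)·3045/636 = 1.0703027 × 10^9.
Sum = 2.0161072 × 10^9.
SE = √(2.0161072 × 10^9) = 44901.1.

44901.1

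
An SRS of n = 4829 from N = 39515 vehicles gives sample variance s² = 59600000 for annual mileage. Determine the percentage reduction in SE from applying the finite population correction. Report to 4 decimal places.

6.3094

f = n/N = 4829/39515 = 0.12220676.
SE_no-fpc = √(s²/n) = 111.095; SE_fpc = √((1−f)s²/n) = 104.0856.
Ratio = √(1−f) = 0.93690621. Reduction = 100·(1 − 0.93690621) = 6.3094%.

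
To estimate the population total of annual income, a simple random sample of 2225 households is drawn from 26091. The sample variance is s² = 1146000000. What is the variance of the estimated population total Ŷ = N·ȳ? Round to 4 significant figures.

3.207 × 10^14

Var(Ŷ) = N²·Var(ȳ) = N²·(1 − n/N)·s²/n.
f = 2225/26091 = 0.08527845; Var(ȳ) = 0.91472155·1146000000/2225 = 471132.99.
Var(Ŷ) = 26091² · 471132.99 = 3.207192 × 10^14.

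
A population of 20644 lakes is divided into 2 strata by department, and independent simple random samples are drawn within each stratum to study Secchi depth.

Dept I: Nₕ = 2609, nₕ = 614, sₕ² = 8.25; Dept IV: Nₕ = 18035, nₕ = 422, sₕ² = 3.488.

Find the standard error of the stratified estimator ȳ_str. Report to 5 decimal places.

0.07953

Var(ȳ_str) = Σₕ Wₕ²(1 − fₕ)sₕ²/nₕ with Wₕ = Nₕ/N, N = 20644.
Dept I: Wₕ = 0.12638055; term = 0.12638055²·(1 − 0.23533921)·8.25/614 = 1.6410237 × 10^-4.
Dept IV: Wₕ = 0.87361945; term = 0.87361945²·(1 − 0.02339895)·3.488/422 = 0.0061606396.
Sum = 0.006324742.
SE = √(0.006324742) = 0.07953.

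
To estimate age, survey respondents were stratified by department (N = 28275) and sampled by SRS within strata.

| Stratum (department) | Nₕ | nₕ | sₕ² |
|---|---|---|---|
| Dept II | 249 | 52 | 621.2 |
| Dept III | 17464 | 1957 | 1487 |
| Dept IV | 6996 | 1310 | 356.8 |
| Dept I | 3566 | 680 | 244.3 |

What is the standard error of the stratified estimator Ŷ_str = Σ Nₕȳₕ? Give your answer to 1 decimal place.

Var(Ŷ_str) = Σₕ Nₕ²(1 − fₕ)sₕ²/nₕ.
Dept II: 249²·(1 − 52/249)·621.2/52 = 585994.68.
Dept III: 17464²·(1 − 1957/17464)·1487/1957 = 2.0577455 × 10^8.
Dept IV: 6996²·(1 − 1310/6996)·356.8/1310 = 1.0834533 × 10^7.
Dept I: 3566²·(1 − 680/3566)·244.3/680 = 3.6973641 × 10^6.
Sum = 2.2089244 × 10^8.
SE = √(2.2089244 × 10^8) = 14862.5.

14862.5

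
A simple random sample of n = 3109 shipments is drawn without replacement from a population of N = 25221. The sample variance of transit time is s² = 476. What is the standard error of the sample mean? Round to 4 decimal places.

0.3664

Under SRS without replacement, Var(ȳ) = (1 − f)·s²/n with f = n/N = 3109/25221 = 0.12327029.
Var(ȳ) = (1 − 0.12327029)·476/3109 = 0.87672971·0.15310389 = 0.13423073.
SE(ȳ) = √(0.13423073) = 0.3664.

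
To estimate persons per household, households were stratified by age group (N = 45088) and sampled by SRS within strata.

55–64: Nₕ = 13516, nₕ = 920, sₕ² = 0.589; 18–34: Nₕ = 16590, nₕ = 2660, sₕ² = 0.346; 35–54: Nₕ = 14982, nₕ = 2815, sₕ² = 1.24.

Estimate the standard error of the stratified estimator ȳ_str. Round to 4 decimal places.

0.0104

Var(ȳ_str) = Σₕ Wₕ²(1 − fₕ)sₕ²/nₕ with Wₕ = Nₕ/N, N = 45088.
55–64: Wₕ = 0.29976934; term = 0.29976934²·(1 − 0.06806748)·0.589/920 = 5.3615006 × 10^-5.
18–34: Wₕ = 0.36794713; term = 0.36794713²·(1 − 0.16033755)·0.346/2660 = 1.4786658 × 10^-5.
35–54: Wₕ = 0.33228353; term = 0.33228353²·(1 − 0.18789214)·1.24/2815 = 3.9497958 × 10^-5.
Sum = 1.0789962 × 10^-4.
SE = √(1.0789962 × 10^-4) = 0.0104.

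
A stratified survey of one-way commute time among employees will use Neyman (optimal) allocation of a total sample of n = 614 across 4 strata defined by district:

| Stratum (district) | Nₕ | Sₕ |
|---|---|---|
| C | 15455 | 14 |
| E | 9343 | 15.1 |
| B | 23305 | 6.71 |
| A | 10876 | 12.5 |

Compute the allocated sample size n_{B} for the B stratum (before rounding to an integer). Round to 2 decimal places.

Neyman allocation: nₕ = n·NₕSₕ / Σⱼ NⱼSⱼ.
Σ NⱼSⱼ = 15455·14 + 9343·15.1 + 23305·6.71 + 10876·12.5 = 649775.85.
n_{B} = 614·23305·6.71 / 649775.85 = 147.77.

147.77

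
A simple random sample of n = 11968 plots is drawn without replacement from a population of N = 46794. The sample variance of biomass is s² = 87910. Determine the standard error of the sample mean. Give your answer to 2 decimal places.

2.34

Under SRS without replacement, Var(ȳ) = (1 − f)·s²/n with f = n/N = 11968/46794 = 0.25575929.
Var(ȳ) = (1 − 0.25575929)·87910/11968 = 0.74424071·7.3454211 = 5.4667615.
SE(ȳ) = √(5.4667615) = 2.34.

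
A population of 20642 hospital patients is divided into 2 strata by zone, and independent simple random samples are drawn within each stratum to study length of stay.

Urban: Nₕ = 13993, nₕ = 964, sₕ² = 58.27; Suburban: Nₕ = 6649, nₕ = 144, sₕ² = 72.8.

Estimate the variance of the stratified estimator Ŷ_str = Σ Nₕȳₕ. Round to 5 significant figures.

Var(Ŷ_str) = Σₕ Nₕ²(1 − fₕ)sₕ²/nₕ.
Urban: 13993²·(1 − 964/13993)·58.27/964 = 1.1020211 × 10^7.
Suburban: 6649²·(1 − 144/6649)·72.8/144 = 2.186616 × 10^7.
Sum = 3.2886371 × 10^7.

3.2886 × 10^7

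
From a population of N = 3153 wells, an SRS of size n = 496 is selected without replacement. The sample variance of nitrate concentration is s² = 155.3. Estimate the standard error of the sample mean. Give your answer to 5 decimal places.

0.51366

Under SRS without replacement, Var(ȳ) = (1 − f)·s²/n with f = n/N = 496/3153 = 0.15731050.
Var(ȳ) = (1 − 0.15731050)·155.3/496 = 0.84268950·0.31310484 = 0.26385016.
SE(ȳ) = √(0.26385016) = 0.51366.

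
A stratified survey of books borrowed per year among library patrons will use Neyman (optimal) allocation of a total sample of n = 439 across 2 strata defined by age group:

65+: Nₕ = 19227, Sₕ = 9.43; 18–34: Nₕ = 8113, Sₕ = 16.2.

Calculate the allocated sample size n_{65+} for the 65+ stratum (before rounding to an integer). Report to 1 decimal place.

254.5

Neyman allocation: nₕ = n·NₕSₕ / Σⱼ NⱼSⱼ.
Σ NⱼSⱼ = 19227·9.43 + 8113·16.2 = 312741.21.
n_{65+} = 439·19227·9.43 / 312741.21 = 254.5.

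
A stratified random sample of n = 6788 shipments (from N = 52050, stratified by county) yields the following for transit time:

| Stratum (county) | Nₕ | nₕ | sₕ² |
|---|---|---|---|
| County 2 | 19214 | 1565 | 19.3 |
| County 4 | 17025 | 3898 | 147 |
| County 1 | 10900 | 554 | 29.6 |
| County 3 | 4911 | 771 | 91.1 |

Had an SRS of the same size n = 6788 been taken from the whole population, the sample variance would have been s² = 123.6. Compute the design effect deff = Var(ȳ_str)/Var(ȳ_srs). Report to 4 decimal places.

0.4904

Var(ȳ_str) = Σ Wₕ²(1−fₕ)sₕ²/nₕ with Wₕ = Nₕ/52050:
  County 2: (19214/52050)²·(1−1565/19214)·19.3/1565 = 0.0015436164
  County 4: (17025/52050)²·(1−3898/17025)·147/3898 = 0.0031109042
  County 1: (10900/52050)²·(1−554/10900)·29.6/554 = 0.0022240239
  County 3: (4911/52050)²·(1−771/4911)·91.1/771 = 8.8673287 × 10^-4
  → Var(ȳ_str) = 0.0077652774.
Var(ȳ_srs) = (1 − 6788/52050)·123.6/6788 = 0.015833964.
deff = 0.0077652774 / 0.015833964 = 0.4904.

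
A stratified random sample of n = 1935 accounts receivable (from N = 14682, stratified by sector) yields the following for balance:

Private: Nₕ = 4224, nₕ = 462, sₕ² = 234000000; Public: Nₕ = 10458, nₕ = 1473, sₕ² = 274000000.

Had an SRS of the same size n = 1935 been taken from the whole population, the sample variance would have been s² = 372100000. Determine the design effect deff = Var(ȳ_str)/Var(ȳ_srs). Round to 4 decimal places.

Var(ȳ_str) = Σ Wₕ²(1−fₕ)sₕ²/nₕ with Wₕ = Nₕ/14682:
  Private: (4224/14682)²·(1−462/4224)·234000000/462 = 37337.578
  Public: (10458/14682)²·(1−1473/10458)·274000000/1473 = 81085.667
  → Var(ȳ_str) = 118423.25.
Var(ȳ_srs) = (1 − 1935/14682)·372100000/1935 = 166955.78.
deff = 118423.25 / 166955.78 = 0.7093.

0.7093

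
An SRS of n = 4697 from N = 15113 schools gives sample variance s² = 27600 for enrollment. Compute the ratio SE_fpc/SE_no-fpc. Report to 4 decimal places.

0.8302

f = n/N = 4697/15113 = 0.31079203.
SE_no-fpc = √(s²/n) = 2.424065; SE_fpc = √((1−f)s²/n) = 2.0124236.
Ratio = √(1−f) = 0.83018550.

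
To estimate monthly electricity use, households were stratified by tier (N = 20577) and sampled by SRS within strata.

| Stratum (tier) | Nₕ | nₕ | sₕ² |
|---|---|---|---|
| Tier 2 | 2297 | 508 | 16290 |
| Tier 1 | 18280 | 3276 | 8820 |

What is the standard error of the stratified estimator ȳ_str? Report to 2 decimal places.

Var(ȳ_str) = Σₕ Wₕ²(1 − fₕ)sₕ²/nₕ with Wₕ = Nₕ/N, N = 20577.
Tier 2: Wₕ = 0.11162949; term = 0.11162949²·(1 − 0.22115803)·16290/508 = 0.31121792.
Tier 1: Wₕ = 0.88837051; term = 0.88837051²·(1 − 0.17921225)·8820/3276 = 1.7439893.
Sum = 2.0552072.
SE = √(2.0552072) = 1.43.

1.43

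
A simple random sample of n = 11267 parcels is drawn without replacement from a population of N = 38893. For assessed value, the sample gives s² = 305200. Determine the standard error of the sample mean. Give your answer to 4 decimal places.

Under SRS without replacement, Var(ȳ) = (1 − f)·s²/n with f = n/N = 11267/38893 = 0.28969223.
Var(ȳ) = (1 − 0.28969223)·305200/11267 = 0.71030777·27.087956 = 19.240786.
SE(ȳ) = √(19.240786) = 4.3864.

4.3864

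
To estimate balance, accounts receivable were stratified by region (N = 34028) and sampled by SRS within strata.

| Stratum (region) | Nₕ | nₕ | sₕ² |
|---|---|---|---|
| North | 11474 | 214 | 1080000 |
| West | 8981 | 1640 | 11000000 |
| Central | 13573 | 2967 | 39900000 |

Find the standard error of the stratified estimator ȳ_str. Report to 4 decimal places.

Var(ȳ_str) = Σₕ Wₕ²(1 − fₕ)sₕ²/nₕ with Wₕ = Nₕ/N, N = 34028.
North: Wₕ = 0.33719290; term = 0.33719290²·(1 − 0.01865086)·1080000/214 = 563.10628.
West: Wₕ = 0.26392970; term = 0.26392970²·(1 − 0.18260773)·11000000/1640 = 381.9055.
Central: Wₕ = 0.39887740; term = 0.39887740²·(1 − 0.21859574)·39900000/2967 = 1671.8987.
Sum = 2616.9105.
SE = √(2616.9105) = 51.1557.

51.1557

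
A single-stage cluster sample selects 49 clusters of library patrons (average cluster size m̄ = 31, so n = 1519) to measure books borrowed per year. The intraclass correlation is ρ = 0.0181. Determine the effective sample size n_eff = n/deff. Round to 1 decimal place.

984.4

deff = 1 + (31 − 1)·0.0181 = 1 + 0.543 = 1.543.
n_eff = 1519 / 1.543 = 984.4.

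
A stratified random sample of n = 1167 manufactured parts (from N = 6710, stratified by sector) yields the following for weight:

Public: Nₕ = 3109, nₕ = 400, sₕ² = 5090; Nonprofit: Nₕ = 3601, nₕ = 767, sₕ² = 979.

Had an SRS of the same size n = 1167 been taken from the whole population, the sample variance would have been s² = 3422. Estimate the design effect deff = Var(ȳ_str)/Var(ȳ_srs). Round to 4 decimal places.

1.1021

Var(ȳ_str) = Σ Wₕ²(1−fₕ)sₕ²/nₕ with Wₕ = Nₕ/6710:
  Public: (3109/6710)²·(1−400/3109)·5090/400 = 2.3803591
  Nonprofit: (3601/6710)²·(1−767/3601)·979/767 = 0.28931121
  → Var(ȳ_str) = 2.6696703.
Var(ȳ_srs) = (1 − 1167/6710)·3422/1167 = 2.42232.
deff = 2.6696703 / 2.42232 = 1.1021.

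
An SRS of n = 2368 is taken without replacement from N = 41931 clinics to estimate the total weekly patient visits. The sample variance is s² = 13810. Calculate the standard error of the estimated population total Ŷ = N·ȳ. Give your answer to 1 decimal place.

98359.9

Var(Ŷ) = N²·Var(ȳ) = N²·(1 − n/N)·s²/n.
f = 2368/41931 = 0.05647373; Var(ȳ) = 0.94352627·13810/2368 = 5.5025751.
Var(Ŷ) = 41931² · 5.5025751 = 9.6746757 × 10^9.
SE(Ŷ) = √(9.6746757 × 10^9) = 98359.9.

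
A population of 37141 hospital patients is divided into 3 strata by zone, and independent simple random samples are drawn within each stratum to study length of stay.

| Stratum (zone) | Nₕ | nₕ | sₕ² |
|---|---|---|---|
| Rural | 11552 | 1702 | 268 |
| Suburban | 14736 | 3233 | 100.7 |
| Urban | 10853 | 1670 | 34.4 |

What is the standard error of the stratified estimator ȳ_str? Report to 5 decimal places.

0.13529

Var(ȳ_str) = Σₕ Wₕ²(1 − fₕ)sₕ²/nₕ with Wₕ = Nₕ/N, N = 37141.
Rural: Wₕ = 0.31103094; term = 0.31103094²·(1 − 0.14733380)·268/1702 = 0.012988574.
Suburban: Wₕ = 0.39675830; term = 0.39675830²·(1 − 0.21939468)·100.7/3233 = 0.0038274305.
Urban: Wₕ = 0.29221076; term = 0.29221076²·(1 − 0.15387450)·34.4/1670 = 0.001488227.
Sum = 0.018304232.
SE = √(0.018304232) = 0.13529.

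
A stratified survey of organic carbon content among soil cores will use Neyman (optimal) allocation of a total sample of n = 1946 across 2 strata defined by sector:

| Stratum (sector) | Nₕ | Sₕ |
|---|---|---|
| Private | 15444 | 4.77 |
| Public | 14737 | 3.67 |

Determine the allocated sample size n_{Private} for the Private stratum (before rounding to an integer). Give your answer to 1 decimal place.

Neyman allocation: nₕ = n·NₕSₕ / Σⱼ NⱼSⱼ.
Σ NⱼSⱼ = 15444·4.77 + 14737·3.67 = 127752.67.
n_{Private} = 1946·15444·4.77 / 127752.67 = 1122.2.

1122.2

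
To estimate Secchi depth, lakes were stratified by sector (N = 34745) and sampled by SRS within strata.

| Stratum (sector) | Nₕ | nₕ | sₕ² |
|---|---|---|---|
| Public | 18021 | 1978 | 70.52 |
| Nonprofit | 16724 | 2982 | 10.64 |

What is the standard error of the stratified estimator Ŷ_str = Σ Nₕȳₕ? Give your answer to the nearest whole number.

3336

Var(Ŷ_str) = Σₕ Nₕ²(1 − fₕ)sₕ²/nₕ.
Public: 18021²·(1 − 1978/18021)·70.52/1978 = 1.0307432 × 10^7.
Nonprofit: 16724²·(1 − 2982/16724)·10.64/2982 = 820019.33.
Sum = 1.1127451 × 10^7.
SE = √(1.1127451 × 10^7) = 3336.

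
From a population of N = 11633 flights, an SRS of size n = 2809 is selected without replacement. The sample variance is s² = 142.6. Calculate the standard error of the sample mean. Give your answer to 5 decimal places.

0.19623

Under SRS without replacement, Var(ȳ) = (1 − f)·s²/n with f = n/N = 2809/11633 = 0.24146824.
Var(ȳ) = (1 − 0.24146824)·142.6/2809 = 0.75853176·0.050765397 = 0.038507166.
SE(ȳ) = √(0.038507166) = 0.19623.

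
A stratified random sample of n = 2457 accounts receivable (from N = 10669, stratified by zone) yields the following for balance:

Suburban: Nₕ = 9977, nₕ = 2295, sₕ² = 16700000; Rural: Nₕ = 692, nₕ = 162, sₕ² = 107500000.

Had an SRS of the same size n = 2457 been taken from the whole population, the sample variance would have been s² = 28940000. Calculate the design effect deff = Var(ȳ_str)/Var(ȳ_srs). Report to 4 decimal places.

0.7763

Var(ȳ_str) = Σ Wₕ²(1−fₕ)sₕ²/nₕ with Wₕ = Nₕ/10669:
  Suburban: (9977/10669)²·(1−2295/9977)·16700000/2295 = 4899.6
  Rural: (692/10669)²·(1−162/692)·107500000/162 = 2138.0999
  → Var(ȳ_str) = 7037.6999.
Var(ȳ_srs) = (1 − 2457/10669)·28940000/2457 = 9066.0601.
deff = 7037.6999 / 9066.0601 = 0.7763.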